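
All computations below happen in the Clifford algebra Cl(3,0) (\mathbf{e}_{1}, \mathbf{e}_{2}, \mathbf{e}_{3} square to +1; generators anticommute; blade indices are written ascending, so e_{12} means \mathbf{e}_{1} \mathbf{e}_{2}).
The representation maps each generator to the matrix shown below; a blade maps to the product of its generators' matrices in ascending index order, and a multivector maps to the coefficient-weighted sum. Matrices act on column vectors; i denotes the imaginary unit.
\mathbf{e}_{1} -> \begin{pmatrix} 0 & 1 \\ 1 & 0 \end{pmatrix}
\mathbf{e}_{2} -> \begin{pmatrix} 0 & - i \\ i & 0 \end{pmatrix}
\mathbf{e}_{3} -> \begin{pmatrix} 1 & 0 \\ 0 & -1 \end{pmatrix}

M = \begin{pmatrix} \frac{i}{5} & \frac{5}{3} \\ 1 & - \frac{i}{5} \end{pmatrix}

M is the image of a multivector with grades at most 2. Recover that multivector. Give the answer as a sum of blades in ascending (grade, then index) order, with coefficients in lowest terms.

Method: 1, rho(e_{1}), rho(e_{2}), rho(e_{3}) form a trace-orthogonal basis of the 2x2 complex matrices (tr(X Y) = 2 if X = Y, else 0), so M = m0*1 + m1*rho(e_{1}) + m2*rho(e_{2}) + m3*rho(e_{3}) with m0 = tr(M)/2 = 0, m1 = tr(M rho(e_{1}))/2 = \frac{4}{3}, m2 = tr(M rho(e_{2}))/2 = \frac{i}{3}, m3 = tr(M rho(e_{3}))/2 = \frac{i}{5}.
Multiplying table entries, the bivector images are rho(e_{12}) = i*rho(e_{3}), rho(e_{13}) = -i*rho(e_{2}), rho(e_{23}) = i*rho(e_{1}); with real blade coefficients the real parts of m0..m3 are the coefficients of 1, e_{1}, e_{2}, e_{3} and the imaginary parts give the bivectors (e_{23}: Im m1, e_{13}: -Im m2, e_{12}: Im m3).
Answer: \frac{4}{3} e_{1} + \frac{1}{5} e_{12} - \frac{1}{3} e_{13}


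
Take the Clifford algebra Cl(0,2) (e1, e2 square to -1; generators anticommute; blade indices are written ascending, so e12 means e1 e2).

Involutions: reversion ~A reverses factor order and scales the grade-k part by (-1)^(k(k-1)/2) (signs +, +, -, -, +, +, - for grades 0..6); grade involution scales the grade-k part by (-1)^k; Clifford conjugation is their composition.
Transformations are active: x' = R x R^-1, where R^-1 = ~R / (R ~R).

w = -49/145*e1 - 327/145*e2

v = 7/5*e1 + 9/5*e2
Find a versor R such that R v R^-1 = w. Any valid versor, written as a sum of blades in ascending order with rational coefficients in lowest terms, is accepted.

Take R = v + w = 154/145*e1 - 66/145*e2. Because q(v) = q(w) = -26/5, conjugation by R sends v exactly to w.
Answer: 154/145*e1 - 66/145*e2


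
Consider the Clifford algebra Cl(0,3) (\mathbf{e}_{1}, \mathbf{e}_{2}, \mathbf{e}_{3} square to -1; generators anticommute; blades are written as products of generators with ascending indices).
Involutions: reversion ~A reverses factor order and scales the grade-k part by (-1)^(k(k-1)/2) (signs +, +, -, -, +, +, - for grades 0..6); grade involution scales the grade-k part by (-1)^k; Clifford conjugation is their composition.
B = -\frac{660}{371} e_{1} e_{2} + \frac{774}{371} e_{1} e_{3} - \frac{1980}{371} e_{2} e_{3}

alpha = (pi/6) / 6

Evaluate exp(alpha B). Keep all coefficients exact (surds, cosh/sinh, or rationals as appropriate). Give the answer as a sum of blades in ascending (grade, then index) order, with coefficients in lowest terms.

B^2 term by term: the squares give (-\frac{660}{371})^2*(e_{1} e_{2})^2 + (\frac{774}{371})^2*(e_{1} e_{3})^2 + (-\frac{1980}{371})^2*(e_{2} e_{3})^2 = \frac{435600}{137641}*(-1) + \frac{599076}{137641}*(-1) + \frac{3920400}{137641}*(-1) = -36 (each basis 2-blade squares to minus the product of its generators' squares); cross terms between blades sharing an index anticommute and cancel. So B^2 = -36.
B^2 = -36 — circular case — the even/odd split gives cos and sin: l = 6, alpha*l = \frac{\pi}{6}, so exp(alpha B) = cos(\frac{\pi}{6}) + (sin(\frac{\pi}{6})/6)*B = \frac{\sqrt{3}}{2} + (\frac{1}{12})*B.
Answer: \frac{\sqrt{3}}{2} - \frac{55}{371} e_{1} e_{2} + \frac{129}{742} e_{1} e_{3} - \frac{165}{371} e_{2} e_{3}


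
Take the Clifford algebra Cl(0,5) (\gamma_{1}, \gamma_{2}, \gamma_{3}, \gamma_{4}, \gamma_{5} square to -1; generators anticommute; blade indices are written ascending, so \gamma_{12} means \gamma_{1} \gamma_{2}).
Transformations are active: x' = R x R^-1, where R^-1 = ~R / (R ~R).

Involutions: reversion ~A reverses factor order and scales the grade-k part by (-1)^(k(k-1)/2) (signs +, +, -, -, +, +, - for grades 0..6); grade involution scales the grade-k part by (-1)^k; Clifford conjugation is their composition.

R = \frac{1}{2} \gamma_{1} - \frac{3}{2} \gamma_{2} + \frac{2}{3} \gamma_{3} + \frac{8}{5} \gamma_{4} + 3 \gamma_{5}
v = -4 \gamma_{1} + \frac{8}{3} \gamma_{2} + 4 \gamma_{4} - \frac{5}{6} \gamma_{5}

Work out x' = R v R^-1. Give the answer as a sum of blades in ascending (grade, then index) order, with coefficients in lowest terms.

~R = \frac{1}{2} \gamma_{1} - \frac{3}{2} \gamma_{2} + \frac{2}{3} \gamma_{3} + \frac{8}{5} \gamma_{4} + 3 \gamma_{5}, and R ~R = -\frac{6527}{450}, so R^-1 = ~R / (-\frac{6527}{450}).
R v = \frac{21}{10} - \frac{14}{3} \gamma_{12} + \frac{8}{3} \gamma_{13} + \frac{42}{5} \gamma_{14} + \frac{139}{12} \gamma_{15} - \frac{16}{9} \gamma_{23} - \frac{154}{15} \gamma_{24} - \frac{27}{4} \gamma_{25} + \frac{8}{3} \gamma_{34} - \frac{5}{9} \gamma_{35} - \frac{40}{3} \gamma_{45}
Answer: \frac{25163}{6527} \gamma_{1} - \frac{43711}{19581} \gamma_{2} - \frac{1260}{6527} \gamma_{3} - \frac{29132}{6527} \gamma_{4} - \frac{1385}{39162} \gamma_{5}


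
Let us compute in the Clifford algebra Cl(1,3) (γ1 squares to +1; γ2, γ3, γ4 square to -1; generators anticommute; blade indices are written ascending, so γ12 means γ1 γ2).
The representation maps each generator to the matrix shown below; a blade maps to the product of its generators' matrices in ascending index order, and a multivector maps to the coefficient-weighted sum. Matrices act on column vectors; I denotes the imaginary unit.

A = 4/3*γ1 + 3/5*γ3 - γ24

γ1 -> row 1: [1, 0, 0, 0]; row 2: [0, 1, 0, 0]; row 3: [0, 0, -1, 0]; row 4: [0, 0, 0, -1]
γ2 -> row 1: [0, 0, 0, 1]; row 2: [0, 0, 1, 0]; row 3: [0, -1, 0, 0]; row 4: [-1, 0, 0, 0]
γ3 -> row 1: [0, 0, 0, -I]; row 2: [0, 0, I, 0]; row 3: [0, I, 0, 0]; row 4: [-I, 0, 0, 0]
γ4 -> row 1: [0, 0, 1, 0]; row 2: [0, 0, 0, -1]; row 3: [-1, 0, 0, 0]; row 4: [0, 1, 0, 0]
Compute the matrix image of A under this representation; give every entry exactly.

Bivector images (products of the table entries): rho(γ24) = rho(γ2)rho(γ4) = row 1: [0, 1, 0, 0]; row 2: [-1, 0, 0, 0]; row 3: [0, 0, 0, 1]; row 4: [0, 0, -1, 0].
M = (4/3)*rho(γ1) + (3/5)*rho(γ3) + (-1)*rho(γ24), summed entrywise:
Answer: row 1: [4/3, -1, 0, -3*I/5]; row 2: [1, 4/3, 3*I/5, 0]; row 3: [0, 3*I/5, -4/3, -1]; row 4: [-3*I/5, 0, 1, -4/3]


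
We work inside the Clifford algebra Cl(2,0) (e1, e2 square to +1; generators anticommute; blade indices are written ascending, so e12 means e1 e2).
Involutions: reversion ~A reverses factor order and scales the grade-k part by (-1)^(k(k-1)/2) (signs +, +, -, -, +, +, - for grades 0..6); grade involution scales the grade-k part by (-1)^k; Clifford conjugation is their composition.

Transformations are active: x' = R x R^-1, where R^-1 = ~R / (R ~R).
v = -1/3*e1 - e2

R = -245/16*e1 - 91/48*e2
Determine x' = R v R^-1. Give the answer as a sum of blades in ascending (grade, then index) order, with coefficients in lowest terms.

~R = -245/16*e1 - 91/48*e2, and R ~R = 274253/1152, so R^-1 = ~R / (274253/1152).
R v = 7 + 1057/72*e12
Answer: -9523/16791*e1 + 4973/5597*e2


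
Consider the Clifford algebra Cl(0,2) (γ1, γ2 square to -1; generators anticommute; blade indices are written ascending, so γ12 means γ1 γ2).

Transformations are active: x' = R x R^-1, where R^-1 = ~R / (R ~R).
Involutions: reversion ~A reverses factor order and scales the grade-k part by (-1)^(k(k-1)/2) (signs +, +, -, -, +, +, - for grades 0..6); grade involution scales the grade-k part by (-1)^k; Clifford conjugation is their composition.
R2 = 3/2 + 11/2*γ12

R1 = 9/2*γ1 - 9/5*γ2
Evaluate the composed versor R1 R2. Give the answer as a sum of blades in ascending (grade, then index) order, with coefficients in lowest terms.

Distribute over the terms of R1 (each basis-blade product reordered to ascending indices, repeated generators contracted through their squares):
(9/2*γ1) R2 = 27/4*γ1 - 99/4*γ2
(-9/5*γ2) R2 = -99/10*γ1 - 27/10*γ2
Summing the partial products and collecting blades:
Answer: -63/20*γ1 - 549/20*γ2


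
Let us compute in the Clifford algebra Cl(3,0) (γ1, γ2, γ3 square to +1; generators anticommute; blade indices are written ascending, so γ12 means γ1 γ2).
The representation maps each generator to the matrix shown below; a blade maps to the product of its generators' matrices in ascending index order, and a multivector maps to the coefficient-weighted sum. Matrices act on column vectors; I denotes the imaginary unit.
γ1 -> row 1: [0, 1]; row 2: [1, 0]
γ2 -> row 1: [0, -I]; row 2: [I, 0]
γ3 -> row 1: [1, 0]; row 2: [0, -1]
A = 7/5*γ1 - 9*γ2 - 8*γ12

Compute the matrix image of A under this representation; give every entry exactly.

Bivector images (products of the table entries): rho(γ12) = rho(γ1)rho(γ2) = row 1: [I, 0]; row 2: [0, -I].
M = (7/5)*rho(γ1) + (-9)*rho(γ2) + (-8)*rho(γ12), summed entrywise:
Answer: row 1: [-8*I, 7/5 + 9*I]; row 2: [7/5 - 9*I, 8*I]


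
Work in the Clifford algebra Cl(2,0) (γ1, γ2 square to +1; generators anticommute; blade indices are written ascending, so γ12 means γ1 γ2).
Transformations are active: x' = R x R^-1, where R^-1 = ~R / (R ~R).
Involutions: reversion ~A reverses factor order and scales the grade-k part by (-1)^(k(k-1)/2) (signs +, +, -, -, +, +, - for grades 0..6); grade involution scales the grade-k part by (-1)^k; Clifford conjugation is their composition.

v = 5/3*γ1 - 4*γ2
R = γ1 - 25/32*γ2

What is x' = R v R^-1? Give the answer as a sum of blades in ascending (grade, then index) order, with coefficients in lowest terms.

~R = γ1 - 25/32*γ2, and R ~R = 1649/1024, so R^-1 = ~R / (1649/1024).
R v = 115/24 - 259/96*γ12
Answer: 7065/1649*γ1 - 3212/4947*γ2


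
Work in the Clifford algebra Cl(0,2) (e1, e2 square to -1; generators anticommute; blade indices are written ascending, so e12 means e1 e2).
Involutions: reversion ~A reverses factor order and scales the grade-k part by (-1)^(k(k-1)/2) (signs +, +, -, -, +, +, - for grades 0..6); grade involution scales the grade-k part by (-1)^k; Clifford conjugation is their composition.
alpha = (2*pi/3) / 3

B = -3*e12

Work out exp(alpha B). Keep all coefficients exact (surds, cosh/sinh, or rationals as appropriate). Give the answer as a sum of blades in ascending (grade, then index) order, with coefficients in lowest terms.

B^2 = (-3)^2*(e12)^2 = 9*(-1) = -9 (a basis 2-blade squares to minus the product of its generators' squares).
B^2 = -9 — a negative square means the series sums to a rotation: l = 3, alpha*l = 2*pi/3, so exp(alpha B) = cos(2*pi/3) + (sin(2*pi/3)/3)*B = -1/2 + (sqrt(3)/6)*B.
Answer: -1/2 - sqrt(3)/2*e12


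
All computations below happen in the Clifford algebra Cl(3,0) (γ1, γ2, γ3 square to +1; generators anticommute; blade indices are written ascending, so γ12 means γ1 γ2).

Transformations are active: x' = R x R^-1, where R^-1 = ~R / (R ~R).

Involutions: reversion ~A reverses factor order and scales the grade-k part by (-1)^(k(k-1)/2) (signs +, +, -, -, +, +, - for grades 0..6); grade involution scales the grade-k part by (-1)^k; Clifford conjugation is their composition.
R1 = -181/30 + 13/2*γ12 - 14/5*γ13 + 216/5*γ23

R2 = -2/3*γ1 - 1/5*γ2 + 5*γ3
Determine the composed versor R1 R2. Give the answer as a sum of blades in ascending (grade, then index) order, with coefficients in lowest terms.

Distribute over the terms of R2 (each basis-blade product reordered to ascending indices, repeated generators contracted through their squares):
R1 (-2/3*γ1) = 181/45*γ1 + 13/3*γ2 - 28/15*γ3 - 144/5*γ123
R1 (-1/5*γ2) = -13/10*γ1 + 181/150*γ2 + 216/25*γ3 - 14/25*γ123
R1 (5*γ3) = -14*γ1 + 216*γ2 - 181/6*γ3 + 65/2*γ123
Summing the partial products and collecting blades:
Answer: -203/18*γ1 + 11077/50*γ2 - 3509/150*γ3 + 157/50*γ123


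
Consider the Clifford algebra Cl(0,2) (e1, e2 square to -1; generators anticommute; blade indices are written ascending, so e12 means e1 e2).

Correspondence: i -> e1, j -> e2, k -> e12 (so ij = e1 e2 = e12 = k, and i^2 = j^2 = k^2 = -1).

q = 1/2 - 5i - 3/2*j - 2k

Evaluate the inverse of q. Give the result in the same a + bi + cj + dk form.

In blades: q = 1/2 - 5*e1 - 3/2*e2 - 2*e12.
With qbar = 1/2 + 5*e1 + 3/2*e2 + 2*e12 (scalar fixed, mapped units negated), q qbar = 63/2 (the sum of squared coefficients), so q^-1 = qbar / (63/2) = 1/63 + 10/63*e1 + 1/21*e2 + 4/63*e12; translating back:
Answer: 1/63 + 10/63*i + 1/21*j + 4/63*k


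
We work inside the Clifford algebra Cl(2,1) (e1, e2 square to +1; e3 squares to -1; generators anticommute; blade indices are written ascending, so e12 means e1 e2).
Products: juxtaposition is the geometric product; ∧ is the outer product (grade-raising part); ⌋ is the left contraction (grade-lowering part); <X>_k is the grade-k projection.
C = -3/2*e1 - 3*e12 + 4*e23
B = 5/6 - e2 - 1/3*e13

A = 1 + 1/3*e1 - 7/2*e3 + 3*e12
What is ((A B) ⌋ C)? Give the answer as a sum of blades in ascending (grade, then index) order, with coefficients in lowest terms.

step 1: 5/6 - 14/9*e1 - e2 - 109/36*e3 + 13/6*e12 - 1/3*e13 - 5/2*e23
step 2: -7/6 - 17/4*e1 - 67/9*e2 - 4*e3 - 5/2*e12 + 10/3*e23
Answer: -7/6 - 17/4*e1 - 67/9*e2 - 4*e3 - 5/2*e12 + 10/3*e23


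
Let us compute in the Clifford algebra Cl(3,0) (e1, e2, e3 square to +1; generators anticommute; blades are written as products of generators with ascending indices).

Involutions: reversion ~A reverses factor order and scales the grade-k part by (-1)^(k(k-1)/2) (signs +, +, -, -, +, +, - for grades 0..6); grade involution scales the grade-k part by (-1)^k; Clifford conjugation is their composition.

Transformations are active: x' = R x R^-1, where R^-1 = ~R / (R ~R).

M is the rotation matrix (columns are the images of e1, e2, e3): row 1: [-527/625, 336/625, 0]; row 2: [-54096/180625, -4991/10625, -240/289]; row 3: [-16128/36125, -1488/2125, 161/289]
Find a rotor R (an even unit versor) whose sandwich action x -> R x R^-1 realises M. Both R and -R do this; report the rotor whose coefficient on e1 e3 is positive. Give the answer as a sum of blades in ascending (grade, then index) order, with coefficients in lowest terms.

Method: write R = a + b12*e1 e2 + b13*e1 e3 + b23*e2 e3 with a^2 + b12^2 + b13^2 + b23^2 = 1 (so R^-1 = ~R). Expanding the columns R e_j ~R gives tr M = 4a^2 - 1 and, from the antisymmetric part, M21 - M12 = -4a*b12, M13 - M31 = 4a*b13, M32 - M23 = -4a*b23.
Here tr M = -5461/7225, so a^2 = (1 + tr M)/4 = 441/7225 and a = ±21/85. Taking a = 21/85: M21 - M12 = -6048/7225, M13 - M31 = 16128/36125, M32 - M23 = 4704/36125, giving b12 = 72/85, b13 = 192/425, b23 = -56/425, i.e. R = 21/85 + 72/85*e1 e2 + 192/425*e1 e3 - 56/425*e2 e3.
Its e1 e3 coefficient is already positive.
Answer: 21/85 + 72/85*e1 e2 + 192/425*e1 e3 - 56/425*e2 e3. Sheet selection: the two-to-one cover makes ±R indistinguishable at the matrix level (trace -5461/7225), so uniqueness comes from the required sign on e1 e3.


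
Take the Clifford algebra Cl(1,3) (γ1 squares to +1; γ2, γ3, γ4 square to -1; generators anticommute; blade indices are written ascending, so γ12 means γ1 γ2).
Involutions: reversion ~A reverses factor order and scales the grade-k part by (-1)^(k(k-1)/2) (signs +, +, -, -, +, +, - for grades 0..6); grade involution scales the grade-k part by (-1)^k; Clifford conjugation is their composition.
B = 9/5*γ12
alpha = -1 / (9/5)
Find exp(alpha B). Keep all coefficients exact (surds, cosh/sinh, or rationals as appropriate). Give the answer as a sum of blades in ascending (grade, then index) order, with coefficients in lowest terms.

B^2 = (9/5)^2*(γ12)^2 = 81/25*(+1) = 81/25 (a basis 2-blade squares to minus the product of its generators' squares).
B^2 = 81/25 — the series telescopes hyperbolically here: l = 9/5, alpha*l = -1, so exp(alpha B) = cosh(-1) + (sinh(-1)/(9/5))*B = cosh(1) + (-5*sinh(1)/9)*B.
Answer: cosh(1) - sinh(1)*γ12


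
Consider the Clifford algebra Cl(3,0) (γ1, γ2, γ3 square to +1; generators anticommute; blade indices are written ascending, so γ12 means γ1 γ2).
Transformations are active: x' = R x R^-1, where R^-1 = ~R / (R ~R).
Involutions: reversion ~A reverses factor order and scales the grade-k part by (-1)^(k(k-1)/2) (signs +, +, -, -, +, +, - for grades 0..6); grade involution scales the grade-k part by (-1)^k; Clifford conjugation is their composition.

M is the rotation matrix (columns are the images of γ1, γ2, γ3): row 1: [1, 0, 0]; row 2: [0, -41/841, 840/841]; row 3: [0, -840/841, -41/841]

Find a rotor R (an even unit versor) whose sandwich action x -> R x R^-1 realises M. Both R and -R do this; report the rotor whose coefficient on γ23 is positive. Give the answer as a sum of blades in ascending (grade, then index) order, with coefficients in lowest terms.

Method: write R = a + b12*γ12 + b13*γ13 + b23*γ23 with a^2 + b12^2 + b13^2 + b23^2 = 1 (so R^-1 = ~R). Expanding the columns R e_j ~R gives tr M = 4a^2 - 1 and, from the antisymmetric part, M21 - M12 = -4a*b12, M13 - M31 = 4a*b13, M32 - M23 = -4a*b23.
Here tr M = 759/841, so a^2 = (1 + tr M)/4 = 400/841 and a = ±20/29. Taking a = 20/29: M21 - M12 = 0, M13 - M31 = 0, M32 - M23 = -1680/841, giving b12 = 0, b13 = 0, b23 = 21/29, i.e. R = 20/29 + 21/29*γ23.
Its γ23 coefficient is already positive.
Answer: 20/29 + 21/29*γ23. Sheet selection: the two-to-one cover makes ±R indistinguishable at the matrix level (trace 759/841), so uniqueness comes from the required sign on γ23.


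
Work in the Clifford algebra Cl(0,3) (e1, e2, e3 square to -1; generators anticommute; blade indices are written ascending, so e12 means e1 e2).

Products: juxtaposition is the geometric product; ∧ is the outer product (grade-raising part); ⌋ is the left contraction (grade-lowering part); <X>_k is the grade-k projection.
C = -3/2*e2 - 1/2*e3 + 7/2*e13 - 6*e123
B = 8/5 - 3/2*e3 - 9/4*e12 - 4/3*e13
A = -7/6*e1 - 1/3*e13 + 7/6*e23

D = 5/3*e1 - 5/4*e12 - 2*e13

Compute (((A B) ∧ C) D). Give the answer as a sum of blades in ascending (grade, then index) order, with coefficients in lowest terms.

step 1: -4/9 - 71/30*e1 - 7/8*e2 - 14/9*e3 + 14/9*e12 - 169/120*e13 + 67/60*e23
step 2: 2/3*e2 + 2/9*e3 + 71/20*e12 - 67/180*e13 - 91/48*e23 + 511/180*e123
step 3: 2659/720 - 23/18*e1 + 43/180*e2 + 1265/432*e3 - 353/72*e12 + 3455/1728*e13 - 26561/2160*e23 - 101/48*e123
Answer: 2659/720 - 23/18*e1 + 43/180*e2 + 1265/432*e3 - 353/72*e12 + 3455/1728*e13 - 26561/2160*e23 - 101/48*e123


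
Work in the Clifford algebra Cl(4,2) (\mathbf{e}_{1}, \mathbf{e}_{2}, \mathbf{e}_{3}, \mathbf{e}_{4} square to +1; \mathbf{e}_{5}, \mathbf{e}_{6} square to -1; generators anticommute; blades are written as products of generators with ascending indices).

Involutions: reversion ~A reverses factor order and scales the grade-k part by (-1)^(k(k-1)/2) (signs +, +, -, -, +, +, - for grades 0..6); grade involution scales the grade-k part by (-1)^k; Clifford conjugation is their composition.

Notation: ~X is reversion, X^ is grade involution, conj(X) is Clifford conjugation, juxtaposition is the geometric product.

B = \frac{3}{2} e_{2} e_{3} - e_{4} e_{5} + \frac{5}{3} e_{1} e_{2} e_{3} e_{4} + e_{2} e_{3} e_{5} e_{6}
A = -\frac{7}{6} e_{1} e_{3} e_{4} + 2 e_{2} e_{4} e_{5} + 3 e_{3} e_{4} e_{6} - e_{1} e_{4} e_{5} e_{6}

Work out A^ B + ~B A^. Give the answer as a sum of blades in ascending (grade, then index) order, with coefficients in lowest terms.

first term: \frac{1}{18} e_{2} + e_{1} e_{6} - \frac{7}{4} e_{1} e_{2} e_{4} + 5 e_{1} e_{2} e_{6} - \frac{9}{2} e_{1} e_{3} e_{5} + 3 e_{2} e_{4} e_{5} + \frac{9}{2} e_{2} e_{4} e_{6} - 3 e_{3} e_{4} e_{5} + 2 e_{3} e_{4} e_{6} + 3 e_{3} e_{5} e_{6} + e_{1} e_{2} e_{3} e_{4} + \frac{5}{3} e_{2} e_{3} e_{5} e_{6} - \frac{7}{6} e_{1} e_{2} e_{4} e_{5} e_{6} - \frac{3}{2} e_{1} e_{2} e_{3} e_{4} e_{5} e_{6}
second term: -\frac{1}{18} e_{2} - e_{1} e_{6} - \frac{7}{4} e_{1} e_{2} e_{4} + 5 e_{1} e_{2} e_{6} - \frac{9}{2} e_{1} e_{3} e_{5} + 3 e_{2} e_{4} e_{5} + \frac{9}{2} e_{2} e_{4} e_{6} - 3 e_{3} e_{4} e_{5} + 2 e_{3} e_{4} e_{6} + 3 e_{3} e_{5} e_{6} + e_{1} e_{2} e_{3} e_{4} + \frac{5}{3} e_{2} e_{3} e_{5} e_{6} + \frac{7}{6} e_{1} e_{2} e_{4} e_{5} e_{6} + \frac{3}{2} e_{1} e_{2} e_{3} e_{4} e_{5} e_{6}
Answer: -\frac{7}{2} e_{1} e_{2} e_{4} + 10 e_{1} e_{2} e_{6} - 9 e_{1} e_{3} e_{5} + 6 e_{2} e_{4} e_{5} + 9 e_{2} e_{4} e_{6} - 6 e_{3} e_{4} e_{5} + 4 e_{3} e_{4} e_{6} + 6 e_{3} e_{5} e_{6} + 2 e_{1} e_{2} e_{3} e_{4} + \frac{10}{3} e_{2} e_{3} e_{5} e_{6}


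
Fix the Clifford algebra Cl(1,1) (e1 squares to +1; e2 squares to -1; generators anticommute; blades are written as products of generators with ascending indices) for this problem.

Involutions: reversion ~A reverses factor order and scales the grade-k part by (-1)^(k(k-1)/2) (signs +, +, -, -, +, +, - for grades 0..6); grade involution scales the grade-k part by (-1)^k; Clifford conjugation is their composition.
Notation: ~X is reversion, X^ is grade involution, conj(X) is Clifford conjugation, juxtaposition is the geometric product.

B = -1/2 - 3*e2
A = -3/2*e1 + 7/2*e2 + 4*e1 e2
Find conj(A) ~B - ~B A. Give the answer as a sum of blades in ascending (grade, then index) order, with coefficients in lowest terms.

first term: -21/2 - 51/4*e1 + 7/4*e2 - 5/2*e1 e2
second term: 21/2 - 45/4*e1 - 7/4*e2 - 13/2*e1 e2
Answer: -21 - 3/2*e1 + 7/2*e2 + 4*e1 e2


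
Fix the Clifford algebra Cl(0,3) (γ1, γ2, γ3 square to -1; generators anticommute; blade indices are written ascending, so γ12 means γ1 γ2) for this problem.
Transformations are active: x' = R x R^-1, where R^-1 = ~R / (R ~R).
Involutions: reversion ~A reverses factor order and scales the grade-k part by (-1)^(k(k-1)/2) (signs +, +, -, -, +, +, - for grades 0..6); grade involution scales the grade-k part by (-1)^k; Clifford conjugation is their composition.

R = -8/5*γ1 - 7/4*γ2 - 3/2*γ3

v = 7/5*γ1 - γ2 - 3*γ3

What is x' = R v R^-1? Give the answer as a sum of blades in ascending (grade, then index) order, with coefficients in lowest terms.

~R = -8/5*γ1 - 7/4*γ2 - 3/2*γ3, and R ~R = -3149/400, so R^-1 = ~R / (-3149/400).
R v = -401/100 + 81/20*γ12 + 69/10*γ13 + 15/4*γ23
Answer: -47707/15745*γ1 - 2465/3149*γ2 + 4635/3149*γ3


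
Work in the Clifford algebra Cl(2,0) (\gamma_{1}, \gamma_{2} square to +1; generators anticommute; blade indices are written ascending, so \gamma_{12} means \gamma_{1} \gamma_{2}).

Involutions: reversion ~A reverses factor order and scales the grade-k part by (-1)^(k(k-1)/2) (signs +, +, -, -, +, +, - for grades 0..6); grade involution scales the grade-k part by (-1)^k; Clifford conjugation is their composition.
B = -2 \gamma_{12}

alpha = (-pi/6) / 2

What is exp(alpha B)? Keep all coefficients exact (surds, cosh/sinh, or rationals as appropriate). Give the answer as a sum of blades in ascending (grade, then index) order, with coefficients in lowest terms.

B^2 = (-2)^2*(\gamma_{12})^2 = 4*(-1) = -4 (a basis 2-blade squares to minus the product of its generators' squares).
B^2 = -4 — a negative square means the series sums to a rotation: l = 2, alpha*l = - \frac{\pi}{6}, so exp(alpha B) = cos(- \frac{\pi}{6}) + (sin(- \frac{\pi}{6})/2)*B = \frac{\sqrt{3}}{2} + (- \frac{1}{4})*B.
Answer: \frac{\sqrt{3}}{2} + \frac{1}{2} \gamma_{12}


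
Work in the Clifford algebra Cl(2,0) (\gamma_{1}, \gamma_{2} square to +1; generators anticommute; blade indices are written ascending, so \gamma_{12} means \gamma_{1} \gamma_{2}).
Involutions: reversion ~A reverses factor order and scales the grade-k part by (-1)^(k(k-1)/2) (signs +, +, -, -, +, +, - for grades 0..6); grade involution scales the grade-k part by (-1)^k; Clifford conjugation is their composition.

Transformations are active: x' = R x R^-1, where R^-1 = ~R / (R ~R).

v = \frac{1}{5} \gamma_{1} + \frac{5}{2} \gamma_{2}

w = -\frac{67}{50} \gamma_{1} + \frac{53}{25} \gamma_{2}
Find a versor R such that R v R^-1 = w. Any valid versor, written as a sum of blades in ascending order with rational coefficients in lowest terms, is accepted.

Equal squares first: v^2 = w^2 = \frac{629}{100}. Then v + w = -\frac{57}{50} \gamma_{1} + \frac{231}{50} \gamma_{2} is a versor taking v to w, provided it is invertible.
Answer: -\frac{57}{50} \gamma_{1} + \frac{231}{50} \gamma_{2}


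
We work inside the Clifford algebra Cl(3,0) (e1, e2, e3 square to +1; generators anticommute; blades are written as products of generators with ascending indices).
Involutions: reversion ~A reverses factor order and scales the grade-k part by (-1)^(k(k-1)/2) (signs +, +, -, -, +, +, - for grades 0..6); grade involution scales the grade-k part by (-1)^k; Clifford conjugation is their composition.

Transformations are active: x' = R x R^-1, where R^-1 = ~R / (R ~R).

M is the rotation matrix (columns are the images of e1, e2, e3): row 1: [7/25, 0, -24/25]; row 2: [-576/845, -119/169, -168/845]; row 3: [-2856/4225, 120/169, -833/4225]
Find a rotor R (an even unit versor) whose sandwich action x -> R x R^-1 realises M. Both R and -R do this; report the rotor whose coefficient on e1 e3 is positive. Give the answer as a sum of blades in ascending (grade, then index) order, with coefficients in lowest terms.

Method: write R = a + b12*e1 e2 + b13*e1 e3 + b23*e2 e3 with a^2 + b12^2 + b13^2 + b23^2 = 1 (so R^-1 = ~R). Expanding the columns R e_j ~R gives tr M = 4a^2 - 1 and, from the antisymmetric part, M21 - M12 = -4a*b12, M13 - M31 = 4a*b13, M32 - M23 = -4a*b23.
Here tr M = -105/169, so a^2 = (1 + tr M)/4 = 16/169 and a = ±4/13. Taking a = 4/13: M21 - M12 = -576/845, M13 - M31 = -48/169, M32 - M23 = 768/845, giving b12 = 36/65, b13 = -3/13, b23 = -48/65, i.e. R = 4/13 + 36/65*e1 e2 - 3/13*e1 e3 - 48/65*e2 e3.
Its e1 e3 coefficient is negative, so report the other preimage -R.
Answer: -4/13 - 36/65*e1 e2 + 3/13*e1 e3 + 48/65*e2 e3. Key observation: the double cover Spin(3) -> SO(3) sends R and -R to the same matrix (trace -105/169 here), so the stated sign of the e1 e3 coefficient is what selects one sheet.


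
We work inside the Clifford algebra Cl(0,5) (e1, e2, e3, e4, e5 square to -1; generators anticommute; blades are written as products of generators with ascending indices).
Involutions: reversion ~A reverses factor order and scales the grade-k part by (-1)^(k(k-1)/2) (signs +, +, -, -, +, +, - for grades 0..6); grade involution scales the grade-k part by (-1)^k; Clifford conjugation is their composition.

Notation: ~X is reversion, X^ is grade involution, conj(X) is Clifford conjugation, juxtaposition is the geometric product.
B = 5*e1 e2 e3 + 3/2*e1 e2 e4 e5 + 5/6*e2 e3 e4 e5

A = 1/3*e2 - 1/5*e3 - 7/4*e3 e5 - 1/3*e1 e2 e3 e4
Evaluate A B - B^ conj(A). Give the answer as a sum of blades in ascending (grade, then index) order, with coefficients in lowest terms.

first term: 5/3*e4 + e1 e2 + 5/3*e1 e3 - 5/18*e1 e5 - 35/24*e2 e4 - 1/2*e3 e5 - 35/4*e1 e2 e5 + 1/2*e1 e4 e5 - 1/6*e2 e4 e5 - 5/18*e3 e4 e5 - 21/8*e1 e2 e3 e4 - 3/10*e1 e2 e3 e4 e5
second term: 5/3*e4 + e1 e2 + 5/3*e1 e3 + 5/18*e1 e5 + 35/24*e2 e4 + 1/2*e3 e5 + 35/4*e1 e2 e5 + 1/2*e1 e4 e5 - 1/6*e2 e4 e5 - 5/18*e3 e4 e5 - 21/8*e1 e2 e3 e4 + 3/10*e1 e2 e3 e4 e5
Answer: -5/9*e1 e5 - 35/12*e2 e4 - e3 e5 - 35/2*e1 e2 e5 - 3/5*e1 e2 e3 e4 e5


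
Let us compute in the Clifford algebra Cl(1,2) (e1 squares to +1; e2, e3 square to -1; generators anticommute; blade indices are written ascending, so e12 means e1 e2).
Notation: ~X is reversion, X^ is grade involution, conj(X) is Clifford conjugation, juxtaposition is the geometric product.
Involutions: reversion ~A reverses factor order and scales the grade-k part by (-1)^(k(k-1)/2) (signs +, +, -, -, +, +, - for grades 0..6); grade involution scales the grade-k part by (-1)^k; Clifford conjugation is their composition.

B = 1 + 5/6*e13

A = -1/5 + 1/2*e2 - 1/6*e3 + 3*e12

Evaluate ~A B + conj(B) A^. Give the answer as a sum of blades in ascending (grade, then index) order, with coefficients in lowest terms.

first term: -1/5 - 5/36*e1 + 1/2*e2 - 1/6*e3 - 3*e12 - 1/6*e13 + 5/2*e23 - 5/12*e123
second term: -1/5 + 5/36*e1 - 1/2*e2 + 1/6*e3 + 3*e12 + 1/6*e13 - 5/2*e23 - 5/12*e123
Answer: -2/5 - 5/6*e123


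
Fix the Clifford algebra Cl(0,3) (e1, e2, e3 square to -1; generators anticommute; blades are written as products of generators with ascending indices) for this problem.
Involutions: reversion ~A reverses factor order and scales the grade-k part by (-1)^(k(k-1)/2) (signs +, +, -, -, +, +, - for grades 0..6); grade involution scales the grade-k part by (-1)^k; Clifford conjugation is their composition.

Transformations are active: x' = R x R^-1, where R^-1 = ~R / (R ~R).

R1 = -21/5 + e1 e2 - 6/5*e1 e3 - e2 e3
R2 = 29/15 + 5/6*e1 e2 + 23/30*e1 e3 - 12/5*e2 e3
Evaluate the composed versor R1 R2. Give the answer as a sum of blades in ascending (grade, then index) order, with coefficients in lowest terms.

Distribute over the terms of R1 (each basis-blade product reordered to ascending indices, repeated generators contracted through their squares):
(-21/5) R2 = -203/25 - 7/2*e1 e2 - 161/50*e1 e3 + 252/25*e2 e3
(e1 e2) R2 = -5/6 + 29/15*e1 e2 + 12/5*e1 e3 + 23/30*e2 e3
(-6/5*e1 e3) R2 = 23/25 + 72/25*e1 e2 - 58/25*e1 e3 + e2 e3
(-e2 e3) R2 = -12/5 + 23/30*e1 e2 - 5/6*e1 e3 - 29/15*e2 e3
Summing the partial products and collecting blades:
Answer: -313/30 + 52/25*e1 e2 - 298/75*e1 e3 + 1487/150*e2 e3


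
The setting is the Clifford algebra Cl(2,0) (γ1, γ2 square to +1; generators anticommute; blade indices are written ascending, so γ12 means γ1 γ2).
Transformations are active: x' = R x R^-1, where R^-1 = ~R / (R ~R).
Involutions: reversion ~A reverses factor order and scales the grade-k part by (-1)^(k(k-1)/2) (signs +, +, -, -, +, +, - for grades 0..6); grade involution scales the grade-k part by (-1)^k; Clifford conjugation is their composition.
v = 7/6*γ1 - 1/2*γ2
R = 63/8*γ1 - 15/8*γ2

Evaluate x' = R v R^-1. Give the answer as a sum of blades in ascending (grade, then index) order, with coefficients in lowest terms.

~R = 63/8*γ1 - 15/8*γ2, and R ~R = 2097/32, so R^-1 = ~R / (2097/32).
R v = 81/8 - 7/4*γ12
Answer: 1771/1398*γ1 - 37/466*γ2


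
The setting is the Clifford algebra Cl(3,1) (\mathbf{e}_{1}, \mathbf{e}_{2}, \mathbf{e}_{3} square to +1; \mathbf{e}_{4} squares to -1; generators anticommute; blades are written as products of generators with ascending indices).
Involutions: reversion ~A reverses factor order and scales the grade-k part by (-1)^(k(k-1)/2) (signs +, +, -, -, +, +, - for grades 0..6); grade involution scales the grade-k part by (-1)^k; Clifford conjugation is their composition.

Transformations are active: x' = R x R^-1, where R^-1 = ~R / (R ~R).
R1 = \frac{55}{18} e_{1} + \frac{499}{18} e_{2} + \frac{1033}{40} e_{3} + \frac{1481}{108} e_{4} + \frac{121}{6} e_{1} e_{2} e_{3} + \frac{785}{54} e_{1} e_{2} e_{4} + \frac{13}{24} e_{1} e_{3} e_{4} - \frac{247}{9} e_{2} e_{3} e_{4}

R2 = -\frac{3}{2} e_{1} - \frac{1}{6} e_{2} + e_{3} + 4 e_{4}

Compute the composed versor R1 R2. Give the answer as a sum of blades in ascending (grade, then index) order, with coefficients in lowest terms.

Distribute over the terms of R2 (each basis-blade product reordered to ascending indices, repeated generators contracted through their squares):
R1 (-\frac{3}{2} e_{1}) = -\frac{55}{12} + \frac{499}{12} e_{1} e_{2} + \frac{3099}{80} e_{1} e_{3} + \frac{1481}{72} e_{1} e_{4} - \frac{121}{4} e_{2} e_{3} - \frac{785}{36} e_{2} e_{4} - \frac{13}{16} e_{3} e_{4} - \frac{247}{6} e_{1} e_{2} e_{3} e_{4}
R1 (-\frac{1}{6} e_{2}) = -\frac{499}{108} - \frac{55}{108} e_{1} e_{2} + \frac{121}{36} e_{1} e_{3} + \frac{785}{324} e_{1} e_{4} + \frac{1033}{240} e_{2} e_{3} + \frac{1481}{648} e_{2} e_{4} + \frac{247}{54} e_{3} e_{4} - \frac{13}{144} e_{1} e_{2} e_{3} e_{4}
R1 (e_{3}) = \frac{1033}{40} + \frac{121}{6} e_{1} e_{2} + \frac{55}{18} e_{1} e_{3} - \frac{13}{24} e_{1} e_{4} + \frac{499}{18} e_{2} e_{3} + \frac{247}{9} e_{2} e_{4} - \frac{1481}{108} e_{3} e_{4} - \frac{785}{54} e_{1} e_{2} e_{3} e_{4}
R1 (4 e_{4}) = -\frac{1481}{27} - \frac{1570}{27} e_{1} e_{2} - \frac{13}{6} e_{1} e_{3} + \frac{110}{9} e_{1} e_{4} + \frac{988}{9} e_{2} e_{3} + \frac{998}{9} e_{2} e_{4} + \frac{1033}{10} e_{3} e_{4} + \frac{242}{3} e_{1} e_{2} e_{3} e_{4}
Summing the partial products and collecting blades:
Answer: -\frac{13763}{360} + \frac{167}{54} e_{1} e_{2} + \frac{3439}{80} e_{1} e_{3} + \frac{5617}{162} e_{1} e_{4} + \frac{26773}{240} e_{2} e_{3} + \frac{76991}{648} e_{2} e_{4} + \frac{67211}{720} e_{3} e_{4} + \frac{10745}{432} e_{1} e_{2} e_{3} e_{4}


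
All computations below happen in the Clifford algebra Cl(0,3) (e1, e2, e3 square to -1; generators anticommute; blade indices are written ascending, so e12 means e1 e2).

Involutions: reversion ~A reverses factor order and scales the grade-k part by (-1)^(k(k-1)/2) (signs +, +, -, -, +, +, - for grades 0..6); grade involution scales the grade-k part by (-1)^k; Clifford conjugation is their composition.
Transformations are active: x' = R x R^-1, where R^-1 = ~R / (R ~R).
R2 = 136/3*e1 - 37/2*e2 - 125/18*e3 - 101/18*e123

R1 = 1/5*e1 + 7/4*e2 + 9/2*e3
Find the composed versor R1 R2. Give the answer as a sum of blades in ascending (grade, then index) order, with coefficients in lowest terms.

Distribute over the terms of R1 (each basis-blade product reordered to ascending indices, repeated generators contracted through their squares):
(1/5*e1) R2 = -136/15 - 37/10*e12 - 25/18*e13 + 101/90*e23
(7/4*e2) R2 = 259/8 - 238/3*e12 - 707/72*e13 - 875/72*e23
(9/2*e3) R2 = 125/4 + 101/4*e12 - 204*e13 + 333/4*e23
Summing the partial products and collecting blades:
Answer: 6547/120 - 3467/60*e12 - 5165/24*e13 + 25999/360*e23


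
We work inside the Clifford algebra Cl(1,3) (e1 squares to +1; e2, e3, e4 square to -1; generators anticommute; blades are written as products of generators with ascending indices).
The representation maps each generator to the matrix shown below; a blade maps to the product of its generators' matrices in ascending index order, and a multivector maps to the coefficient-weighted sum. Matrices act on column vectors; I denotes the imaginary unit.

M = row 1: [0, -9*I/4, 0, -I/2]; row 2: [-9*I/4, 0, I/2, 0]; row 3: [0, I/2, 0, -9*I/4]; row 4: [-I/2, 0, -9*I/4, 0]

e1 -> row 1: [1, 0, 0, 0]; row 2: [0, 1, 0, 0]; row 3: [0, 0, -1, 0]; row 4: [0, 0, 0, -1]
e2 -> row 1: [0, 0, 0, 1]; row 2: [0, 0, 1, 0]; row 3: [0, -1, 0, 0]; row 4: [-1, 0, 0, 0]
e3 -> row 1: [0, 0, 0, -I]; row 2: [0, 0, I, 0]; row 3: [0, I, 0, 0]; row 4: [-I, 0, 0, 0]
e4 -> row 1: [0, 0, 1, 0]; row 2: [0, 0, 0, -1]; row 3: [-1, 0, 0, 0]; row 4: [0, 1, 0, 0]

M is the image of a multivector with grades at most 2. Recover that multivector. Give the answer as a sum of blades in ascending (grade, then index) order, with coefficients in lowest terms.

Method: the blade images are trace-orthogonal — tr(rho(e_A) rho(e_B)^-1) = 4 if A = B and 0 otherwise — and rho(e_A)^-1 = (e_A)^2 * rho(e_A) with (e_A)^2 = +1 or -1, so the coefficient of e_A in the preimage is (e_A)^2 * tr(M rho(e_A))/4.
Nonzero projections over blades of grade <= 2: e3: (e3)^2 = -1, tr(M rho(e3)) = -2, coefficient 1/2; e3 e4: (e3 e4)^2 = -1, tr(M rho(e3 e4)) = -9, coefficient 9/4. Every other blade of grade <= 2 projects to 0.
Answer: 1/2*e3 + 9/4*e3 e4


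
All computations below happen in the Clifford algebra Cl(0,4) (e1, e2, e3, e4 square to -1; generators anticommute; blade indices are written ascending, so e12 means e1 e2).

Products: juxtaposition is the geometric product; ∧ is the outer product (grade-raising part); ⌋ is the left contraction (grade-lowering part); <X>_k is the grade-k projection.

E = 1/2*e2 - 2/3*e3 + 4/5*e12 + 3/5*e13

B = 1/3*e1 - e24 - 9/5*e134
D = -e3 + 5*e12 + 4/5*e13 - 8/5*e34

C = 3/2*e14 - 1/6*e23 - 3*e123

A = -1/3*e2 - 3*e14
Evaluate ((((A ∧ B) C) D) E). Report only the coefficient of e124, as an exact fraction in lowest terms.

step 1: 1/9*e12 - 3/5*e1234
step 2: 1/3*e3 - 9/5*e4 + 1/54*e13 - 1/10*e14 + 9/10*e23 + 1/6*e24
step 3: 43/135 + 77/270*e1 + 9/10*e2 + 72/25*e3 + 8/15*e4 - 18/25*e12 + 233/50*e13 + 233/270*e14 - 97/270*e23 + 97/50*e24 - 43/25*e34 + 5/3*e123 - 9*e124 - 77/50*e134 + 1/6*e234 - 2/15*e1234
step 4: -3/4 + 2218/375*e1 + 2801/4050*e2 - 15361/8100*e3 + 15361/1500*e4 + 931/540*e12 + 443/810*e13 - 443/150*e14 - 31/5*e23 - 31/27*e24 - 5/36*e34 - 43/500*e123 - 43/2700*e124 + 2218/2025*e134 - 2801/750*e234 - 931/100*e1234
Answer: -43/2700


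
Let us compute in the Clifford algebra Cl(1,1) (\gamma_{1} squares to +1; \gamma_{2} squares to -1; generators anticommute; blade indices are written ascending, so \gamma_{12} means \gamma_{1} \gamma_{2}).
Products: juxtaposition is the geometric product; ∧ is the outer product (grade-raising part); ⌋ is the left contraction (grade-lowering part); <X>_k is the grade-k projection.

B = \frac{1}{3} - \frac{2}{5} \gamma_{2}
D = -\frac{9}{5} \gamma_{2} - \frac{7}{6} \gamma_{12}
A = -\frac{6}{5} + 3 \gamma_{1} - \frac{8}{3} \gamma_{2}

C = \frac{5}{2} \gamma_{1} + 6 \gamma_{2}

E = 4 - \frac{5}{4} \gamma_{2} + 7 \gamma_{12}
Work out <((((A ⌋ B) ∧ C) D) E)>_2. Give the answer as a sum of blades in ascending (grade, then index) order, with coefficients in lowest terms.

step 1: -\frac{22}{15} + \frac{12}{25} \gamma_{2}
step 2: -\frac{11}{3} \gamma_{1} - \frac{44}{5} \gamma_{2} - \frac{6}{5} \gamma_{12}
step 3: -\frac{361}{25} + \frac{608}{75} \gamma_{1} + \frac{77}{18} \gamma_{2} + \frac{33}{5} \gamma_{12}
step 4: -\frac{11183}{1800} + \frac{63559}{900} \gamma_{1} + \frac{82717}{900} \gamma_{2} - \frac{6361}{75} \gamma_{12}
step 5: -\frac{6361}{75} \gamma_{12}
Answer: -\frac{6361}{75} \gamma_{12}


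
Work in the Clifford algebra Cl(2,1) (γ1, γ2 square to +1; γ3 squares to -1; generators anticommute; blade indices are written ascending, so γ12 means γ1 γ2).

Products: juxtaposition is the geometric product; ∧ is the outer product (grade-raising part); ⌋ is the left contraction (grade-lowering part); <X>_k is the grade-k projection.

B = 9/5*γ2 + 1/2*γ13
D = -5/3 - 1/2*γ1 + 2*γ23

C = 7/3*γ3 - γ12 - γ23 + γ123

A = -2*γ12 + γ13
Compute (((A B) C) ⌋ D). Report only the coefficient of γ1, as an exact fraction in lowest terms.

step 1: 1/2 - 18/5*γ1 + γ23 - 9/5*γ123
step 2: -14/5 + 14/5*γ1 + 19/15*γ2 - 19/30*γ3 + 37/10*γ12 - 37/5*γ13 - 41/10*γ23 + 41/10*γ123
step 3: -74/15 + 7/5*γ1 - 19/15*γ2 + 38/15*γ3 - 28/5*γ23
Answer: 7/5


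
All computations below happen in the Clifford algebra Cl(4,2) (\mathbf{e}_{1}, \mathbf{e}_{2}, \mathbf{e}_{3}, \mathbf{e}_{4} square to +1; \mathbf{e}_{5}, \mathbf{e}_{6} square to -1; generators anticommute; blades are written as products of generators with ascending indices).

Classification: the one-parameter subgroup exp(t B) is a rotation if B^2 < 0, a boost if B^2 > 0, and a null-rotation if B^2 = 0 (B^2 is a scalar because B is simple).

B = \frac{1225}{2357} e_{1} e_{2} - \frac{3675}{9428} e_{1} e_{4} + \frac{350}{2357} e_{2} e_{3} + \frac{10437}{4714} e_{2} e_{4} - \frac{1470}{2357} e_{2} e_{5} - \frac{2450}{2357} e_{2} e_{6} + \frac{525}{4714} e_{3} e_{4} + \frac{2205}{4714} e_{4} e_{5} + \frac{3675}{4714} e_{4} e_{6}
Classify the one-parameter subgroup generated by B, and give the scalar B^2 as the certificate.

B^2 term by term: the squares give (\frac{1225}{2357})^2*(e_{1} e_{2})^2 + (-\frac{3675}{9428})^2*(e_{1} e_{4})^2 + (\frac{350}{2357})^2*(e_{2} e_{3})^2 + (\frac{10437}{4714})^2*(e_{2} e_{4})^2 + (-\frac{1470}{2357})^2*(e_{2} e_{5})^2 + (-\frac{2450}{2357})^2*(e_{2} e_{6})^2 + (\frac{525}{4714})^2*(e_{3} e_{4})^2 + (\frac{2205}{4714})^2*(e_{4} e_{5})^2 + (\frac{3675}{4714})^2*(e_{4} e_{6})^2 = \frac{1500625}{5555449}*(-1) + \frac{13505625}{88887184}*(-1) + \frac{122500}{5555449}*(-1) + \frac{108930969}{22221796}*(-1) + \frac{2160900}{5555449}*(+1) + \frac{6002500}{5555449}*(+1) + \frac{275625}{22221796}*(-1) + \frac{4862025}{22221796}*(+1) + \frac{13505625}{22221796}*(+1) = -\frac{49}{16} (each basis 2-blade squares to minus the product of its generators' squares); cross terms between blades sharing an index anticommute and cancel; the commuting (index-disjoint) pairs give grade-4 terms 2*c*c'*(blade product), which cancel blade by blade — e_{1} e_{2} e_{3} e_{4}: \frac{643125}{5555449} - \frac{643125}{5555449} = 0; e_{1} e_{2} e_{4} e_{5}: \frac{2701125}{5555449} - \frac{2701125}{5555449} = 0; e_{1} e_{2} e_{4} e_{6}: \frac{4501875}{5555449} - \frac{4501875}{5555449} = 0; e_{2} e_{3} e_{4} e_{5}: \frac{771750}{5555449} - \frac{771750}{5555449} = 0; e_{2} e_{3} e_{4} e_{6}: \frac{1286250}{5555449} - \frac{1286250}{5555449} = 0; e_{2} e_{4} e_{5} e_{6}: \frac{5402250}{5555449} - \frac{5402250}{5555449} = 0 — confirming B is simple. So B^2 = -\frac{49}{16}.
Answer: rotation, certificate B^2 = -\frac{49}{16}. The invariant at work: B^2 = -\frac{49}{16} is unchanged by conjugation, hence its sign classifies the subgroup whatever basis B is written in.
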